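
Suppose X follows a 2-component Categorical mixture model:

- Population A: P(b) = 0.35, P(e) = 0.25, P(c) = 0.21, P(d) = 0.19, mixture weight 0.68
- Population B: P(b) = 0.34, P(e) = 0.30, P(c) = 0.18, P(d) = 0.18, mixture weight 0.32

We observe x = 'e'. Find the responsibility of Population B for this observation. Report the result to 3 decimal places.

The responsibility of component k is π_k f_k(x) divided by Σ_j π_j f_j(x).
Categorical probabilities:
  p_A = 0.25
  p_B = 0.3
Unnormalised posteriors:
  π_A·p_A = 0.68 × 0.25 = 0.17
  π_B·p_B = 0.32 × 0.3 = 0.096
Normaliser: 0.17 + 0.096 = 0.266
P(Population B | the observation) = 0.096 / 0.266 ≈ 0.361

0.361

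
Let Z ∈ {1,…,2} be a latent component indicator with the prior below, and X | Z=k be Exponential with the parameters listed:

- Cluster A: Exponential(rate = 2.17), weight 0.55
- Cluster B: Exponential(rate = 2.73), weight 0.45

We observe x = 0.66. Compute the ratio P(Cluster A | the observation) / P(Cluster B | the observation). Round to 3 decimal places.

Posterior odds = (π_i f_i(x)) / (π_j f_j(x)); the normalising sum cancels.
Exponential densities:
  L_A = 2.17·e^(−2.17·0.66) = 2.17·e^(−1.4322) = 0.518159
  L_B = 2.73·e^(−2.73·0.66) = 2.73·e^(−1.8018) = 0.450454
0.284988 / 0.202704 ≈ 1.406

1.406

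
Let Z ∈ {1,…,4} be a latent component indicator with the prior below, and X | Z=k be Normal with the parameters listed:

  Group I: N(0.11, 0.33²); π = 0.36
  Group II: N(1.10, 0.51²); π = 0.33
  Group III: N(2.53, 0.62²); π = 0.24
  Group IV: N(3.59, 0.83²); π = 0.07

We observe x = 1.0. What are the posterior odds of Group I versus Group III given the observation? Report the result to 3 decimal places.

1.559

The posterior odds equal the prior odds times the likelihood ratio: (π_i/π_j)·(f_i(x)/f_j(x)).
Normal densities:
  f_I = 0.0318379
  f_II = 0.767346
  f_III = 0.0306299
  f_IV = 0.00369301
0.0114616 / 0.00735118 ≈ 1.559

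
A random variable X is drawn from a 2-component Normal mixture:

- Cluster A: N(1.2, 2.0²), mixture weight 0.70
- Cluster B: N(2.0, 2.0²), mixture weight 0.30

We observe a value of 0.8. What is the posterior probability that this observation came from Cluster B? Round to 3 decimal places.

Posterior ∝ prior × likelihood, so P(k | x) ∝ π_k f_k(x); normalise over all components.
Normal densities:
  L_A = (1/(2.0·√(2π)))·exp(−(0.8−1.2)²/(2·2.0²)) = 0.199471·exp(-0.02000) = 0.195521
  L_B = (1/(2.0·√(2π)))·exp(−(0.8−2.0)²/(2·2.0²)) = 0.199471·exp(-0.18000) = 0.166612
Weight by the priors:
  π_A·L_A = 0.70 × 0.195521 = 0.136865
  π_B·L_B = 0.30 × 0.166612 = 0.0499837
Evidence: 0.136865 + 0.0499837 = 0.186849
P(Cluster B | the observation) = 0.0499837 / 0.186849 ≈ 0.268

0.268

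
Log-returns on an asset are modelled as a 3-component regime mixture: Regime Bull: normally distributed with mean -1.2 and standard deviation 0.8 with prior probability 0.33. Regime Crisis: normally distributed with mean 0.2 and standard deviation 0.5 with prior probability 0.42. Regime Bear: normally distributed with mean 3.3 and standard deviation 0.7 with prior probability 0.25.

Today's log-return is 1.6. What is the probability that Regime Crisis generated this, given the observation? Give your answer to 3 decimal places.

0.459

By Bayes' theorem, P(k | x) = w_k f_k(x) / Σ_j w_j f_j(x).
Evaluate each component's likelihood at the observed value:
  f_Bull = (1/(0.8·√(2π)))·exp(−(1.6−-1.2)²/(2·0.8²)) = 0.498678·exp(-6.12500) = 0.00109085
  f_Crisis = (1/(0.5·√(2π)))·exp(−(1.6−0.2)²/(2·0.5²)) = 0.797885·exp(-3.92000) = 0.0158309
  f_Bear = (1/(0.7·√(2π)))·exp(−(1.6−3.3)²/(2·0.7²)) = 0.569918·exp(-2.94898) = 0.0298598
Prior × likelihood for each component:
  w_Bull·f_Bull = 0.33 × 0.00109085 = 0.000359982
  w_Crisis·f_Crisis = 0.42 × 0.0158309 = 0.00664898
  w_Bear·f_Bear = 0.25 × 0.0298598 = 0.00746494
Marginal: 0.000359982 + 0.00664898 + 0.00746494 = 0.0144739
P(Regime Crisis | data) = 0.00664898 / 0.0144739 ≈ 0.459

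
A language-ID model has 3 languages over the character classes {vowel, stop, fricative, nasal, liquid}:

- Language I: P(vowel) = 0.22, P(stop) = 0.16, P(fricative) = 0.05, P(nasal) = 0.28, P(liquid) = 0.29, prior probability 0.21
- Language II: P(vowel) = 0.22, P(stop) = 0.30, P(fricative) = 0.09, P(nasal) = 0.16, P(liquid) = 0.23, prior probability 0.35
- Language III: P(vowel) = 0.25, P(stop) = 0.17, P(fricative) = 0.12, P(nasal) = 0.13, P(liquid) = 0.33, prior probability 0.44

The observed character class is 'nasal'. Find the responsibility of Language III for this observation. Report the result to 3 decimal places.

0.333

P(component k | x) = P(Z=k)·f_k(x) / marginal(x), where marginal(x) = Σ_j P(Z=j)·f_j(x).
Component likelihoods at x = 'nasal':
  f_I = 0.28
  f_II = 0.16
  f_III = 0.13
Prior × likelihood for each component:
  P(Z=I)·f_I = 0.21 × 0.28 = 0.0588
  P(Z=II)·f_II = 0.35 × 0.16 = 0.056
  P(Z=III)·f_III = 0.44 × 0.13 = 0.0572
Marginal: 0.0588 + 0.056 + 0.0572 = 0.172
Responsibility of Language III: 0.0572 / 0.172 ≈ 0.333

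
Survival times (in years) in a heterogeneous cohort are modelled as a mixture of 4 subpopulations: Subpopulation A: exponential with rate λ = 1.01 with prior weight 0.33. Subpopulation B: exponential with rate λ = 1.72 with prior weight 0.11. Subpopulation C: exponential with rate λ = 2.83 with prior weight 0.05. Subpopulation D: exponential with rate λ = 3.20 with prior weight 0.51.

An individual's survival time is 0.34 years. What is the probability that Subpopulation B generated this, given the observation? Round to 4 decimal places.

0.1115

Apply Bayes' rule: the posterior for each component is proportional to its prior times its likelihood at x.
Exponential densities:
  L_A = 1.01·e^(−1.01·0.34) = 1.01·e^(−0.3434) = 0.716448
  L_B = 1.72·e^(−1.72·0.34) = 1.72·e^(−0.5848) = 0.958414
  L_C = 2.83·e^(−2.83·0.34) = 2.83·e^(−0.9622) = 1.08121
  L_D = 3.20·e^(−3.20·0.34) = 3.20·e^(−1.0880) = 1.07805
Prior × likelihood for each component:
  π_A·L_A = 0.33 × 0.716448 = 0.236428
  π_B·L_B = 0.11 × 0.958414 = 0.105426
  π_C·L_C = 0.05 × 1.08121 = 0.0540603
  π_D·L_D = 0.51 × 1.07805 = 0.549804
Evidence: 0.236428 + 0.105426 + 0.0540603 + 0.549804 = 0.945717
P(Subpopulation B | data) ≈ 0.1115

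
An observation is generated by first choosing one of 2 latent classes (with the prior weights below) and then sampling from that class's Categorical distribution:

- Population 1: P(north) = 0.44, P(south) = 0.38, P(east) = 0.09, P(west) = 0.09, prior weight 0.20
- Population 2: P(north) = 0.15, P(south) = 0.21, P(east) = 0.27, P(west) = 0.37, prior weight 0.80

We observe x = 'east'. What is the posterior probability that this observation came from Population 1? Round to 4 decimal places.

The responsibility of component k is π_k f_k(x) divided by Σ_j π_j f_j(x).
Component likelihoods at x = 'east':
  f_1 = 0.09
  f_2 = 0.27
Prior × likelihood for each component:
  π_1·f_1 = 0.20 × 0.09 = 0.018
  π_2·f_2 = 0.80 × 0.27 = 0.216
Sum: 0.018 + 0.216 = 0.234
So the posterior for Population 1 is 0.018 / 0.234 ≈ 0.0769.

0.0769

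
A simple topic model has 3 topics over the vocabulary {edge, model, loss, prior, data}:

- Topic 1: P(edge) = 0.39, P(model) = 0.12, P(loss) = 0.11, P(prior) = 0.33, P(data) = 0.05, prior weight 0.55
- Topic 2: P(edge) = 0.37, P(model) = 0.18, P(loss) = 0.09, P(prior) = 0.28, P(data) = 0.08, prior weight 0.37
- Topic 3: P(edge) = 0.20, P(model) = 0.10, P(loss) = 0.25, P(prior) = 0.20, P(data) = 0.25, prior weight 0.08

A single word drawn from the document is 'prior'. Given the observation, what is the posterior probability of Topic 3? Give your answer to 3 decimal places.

0.053

Posterior ∝ prior × likelihood, so P(k | x) ∝ w_k f_k(x); normalise over all components.
Categorical probabilities:
  L_1 = 0.33
  L_2 = 0.28
  L_3 = 0.2
Multiply by the mixture weights:
  w_1·L_1 = 0.55 × 0.33 = 0.1815
  w_2·L_2 = 0.37 × 0.28 = 0.1036
  w_3·L_3 = 0.08 × 0.2 = 0.016
Normaliser: 0.1815 + 0.1036 + 0.016 = 0.3011
Responsibility of Topic 3: 0.016 / 0.3011 ≈ 0.053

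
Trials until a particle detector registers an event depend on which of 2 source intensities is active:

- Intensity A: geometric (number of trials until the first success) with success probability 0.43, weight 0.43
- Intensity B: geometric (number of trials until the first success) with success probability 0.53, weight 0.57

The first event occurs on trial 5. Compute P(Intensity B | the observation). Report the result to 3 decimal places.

Apply Bayes' rule: the posterior for each component is proportional to its prior times its likelihood at x.
Evaluate each component's likelihood at the observed value:
  p_A = 0.43·(1−0.43)^4 = 0.43·0.10556 = 0.0453908
  p_B = 0.53·(1−0.53)^4 = 0.53·0.0487968 = 0.0258623
Weight by the priors:
  w_A·p_A = 0.43 × 0.0453908 = 0.019518
  w_B·p_B = 0.57 × 0.0258623 = 0.0147415
Normaliser: 0.019518 + 0.0147415 = 0.0342596
P(Intensity B | the observation) ≈ 0.430

0.430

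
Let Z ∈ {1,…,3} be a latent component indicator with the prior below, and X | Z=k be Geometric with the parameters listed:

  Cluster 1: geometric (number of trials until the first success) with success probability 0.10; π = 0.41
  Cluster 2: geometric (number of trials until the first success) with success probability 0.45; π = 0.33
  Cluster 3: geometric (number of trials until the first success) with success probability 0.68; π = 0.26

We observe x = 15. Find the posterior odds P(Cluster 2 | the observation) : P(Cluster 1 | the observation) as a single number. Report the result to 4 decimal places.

Posterior odds = (P(Z=i) f_i(x)) / (P(Z=j) f_j(x)); the normalising sum cancels.
Geometric probabilities:
  p_1 = 0.10·(1−0.10)^14 = 0.10·0.228768 = 0.0228768
  p_2 = 0.45·(1−0.45)^14 = 0.45·0.000231781 = 0.000104301
  p_3 = 0.68·(1−0.68)^14 = 0.68·1.18059e-07 = 8.02802e-08
Odds = (0.33/0.41) × (0.000104301/0.0228768) = 0.804878 × 0.00455927 ≈ 0.0037

0.0037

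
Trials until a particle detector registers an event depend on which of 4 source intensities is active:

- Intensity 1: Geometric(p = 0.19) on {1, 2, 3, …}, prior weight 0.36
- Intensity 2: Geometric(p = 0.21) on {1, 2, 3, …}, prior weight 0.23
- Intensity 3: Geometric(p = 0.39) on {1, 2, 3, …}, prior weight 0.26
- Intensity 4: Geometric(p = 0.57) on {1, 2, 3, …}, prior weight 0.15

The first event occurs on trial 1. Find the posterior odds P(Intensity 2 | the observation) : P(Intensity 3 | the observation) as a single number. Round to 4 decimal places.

Only the two components matter; the odds are (w_i f_i(x)) / (w_j f_j(x)).
Evaluate each component's likelihood at the observed value:
  f_1 = 0.19·(1−0.19)^0 = 0.19·1 = 0.19
  f_2 = 0.21·(1−0.21)^0 = 0.21·1 = 0.21
  f_3 = 0.39·(1−0.39)^0 = 0.39·1 = 0.39
  f_4 = 0.57·(1−0.57)^0 = 0.57·1 = 0.57
Odds = (0.23/0.26) × (0.21/0.39) = 0.884615 × 0.538462 ≈ 0.4763

0.4763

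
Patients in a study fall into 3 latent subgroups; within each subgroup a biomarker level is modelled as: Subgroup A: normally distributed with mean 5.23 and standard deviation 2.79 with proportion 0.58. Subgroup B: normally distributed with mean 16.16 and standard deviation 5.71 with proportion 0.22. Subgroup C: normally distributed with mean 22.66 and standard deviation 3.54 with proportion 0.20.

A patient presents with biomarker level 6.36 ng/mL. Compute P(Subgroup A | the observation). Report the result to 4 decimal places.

P(component k | x) = π_k·f_k(x) / marginal(x), where marginal(x) = Σ_j π_j·f_j(x).
Normal densities:
  f_A = 0.13173
  f_B = 0.016019
  f_C = 2.80567e-06
Multiply by the mixture weights:
  π_A·f_A = 0.58 × 0.13173 = 0.0764035
  π_B·f_B = 0.22 × 0.016019 = 0.00352418
  π_C·f_C = 0.20 × 2.80567e-06 = 5.61135e-07
Normaliser: 0.0764035 + 0.00352418 + 5.61135e-07 = 0.0799282
P(Subgroup A | the observation) = 0.0764035 / 0.0799282 ≈ 0.9559

0.9559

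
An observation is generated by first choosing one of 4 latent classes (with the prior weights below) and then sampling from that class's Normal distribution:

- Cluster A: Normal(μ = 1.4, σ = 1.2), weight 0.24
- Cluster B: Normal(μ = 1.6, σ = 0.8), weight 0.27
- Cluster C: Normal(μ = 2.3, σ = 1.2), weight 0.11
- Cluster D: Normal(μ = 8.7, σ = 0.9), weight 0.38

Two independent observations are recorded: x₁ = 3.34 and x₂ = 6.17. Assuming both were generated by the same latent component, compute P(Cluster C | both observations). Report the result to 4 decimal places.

By Bayes' theorem, P(k | x) = w_k f_k(x) / Σ_j w_j f_j(x).
Since both observations come from the same component, the likelihood for component k is f_k(x₁)·f_k(x₂).
  L_A = [(1/(1.2·√(2π)))·exp(−(3.34−1.4)²/(2·1.2²)) = 0.332452·exp(-1.30681) = 0.0899892] × [0.000123216] = 1.10881e-05
  L_B = [(1/(0.8·√(2π)))·exp(−(3.34−1.6)²/(2·0.8²)) = 0.498678·exp(-2.36531) = 0.0468358] × [4.09005e-08] = 1.91561e-09
  L_C = [(1/(1.2·√(2π)))·exp(−(3.34−2.3)²/(2·1.2²)) = 0.332452·exp(-0.37556) = 0.228364] × [0.00183342] = 0.000418686
  L_D = [(1/(0.9·√(2π)))·exp(−(3.34−8.7)²/(2·0.9²)) = 0.443269·exp(-17.73432) = 8.80541e-09] × [0.00852501] = 7.50663e-11
Unnormalised posteriors:
  w_A·L_A = 0.24 × 1.10881e-05 = 2.66114e-06
  w_B·L_B = 0.27 × 1.91561e-09 = 5.17214e-10
  w_C·L_C = 0.11 × 0.000418686 = 4.60555e-05
  w_D·L_D = 0.38 × 7.50663e-11 = 2.85252e-11
Marginal: 2.66114e-06 + 5.17214e-10 + 4.60555e-05 + 2.85252e-11 = 4.87172e-05
P(Cluster C | x) ≈ 0.9454

0.9454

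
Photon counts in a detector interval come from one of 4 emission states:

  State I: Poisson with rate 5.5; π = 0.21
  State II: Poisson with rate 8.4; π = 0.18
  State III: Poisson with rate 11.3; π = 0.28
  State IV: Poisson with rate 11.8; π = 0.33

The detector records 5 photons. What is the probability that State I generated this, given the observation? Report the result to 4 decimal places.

Apply Bayes' rule: the posterior for each component is proportional to its prior times its likelihood at x.
Evaluate each component's likelihood at the observed value:
  f_I = 0.171401
  f_II = 0.0783685
  f_III = 0.0189969
  f_IV = 0.0143072
Prior × likelihood for each component:
  P(Z=I)·f_I = 0.21 × 0.171401 = 0.0359941
  P(Z=II)·f_II = 0.18 × 0.0783685 = 0.0141063
  P(Z=III)·f_III = 0.28 × 0.0189969 = 0.00531914
  P(Z=IV)·f_IV = 0.33 × 0.0143072 = 0.00472137
Evidence: 0.0359941 + 0.0141063 + 0.00531914 + 0.00472137 = 0.060141
So the posterior for State I is 0.0359941 / 0.060141 ≈ 0.5985.

0.5985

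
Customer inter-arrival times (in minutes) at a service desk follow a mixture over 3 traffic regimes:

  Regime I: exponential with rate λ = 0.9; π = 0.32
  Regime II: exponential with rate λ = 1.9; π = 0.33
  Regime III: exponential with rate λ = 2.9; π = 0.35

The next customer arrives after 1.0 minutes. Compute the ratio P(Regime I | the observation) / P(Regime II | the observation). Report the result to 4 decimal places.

The posterior odds equal the prior odds times the likelihood ratio: (P(Z=i)/P(Z=j))·(f_i(x)/f_j(x)).
Exponential densities:
  f_I = 0.9·e^(−0.9·1.0) = 0.9·e^(−0.9000) = 0.365913
  f_II = 1.9·e^(−1.9·1.0) = 1.9·e^(−1.9000) = 0.28418
  f_III = 2.9·e^(−2.9·1.0) = 2.9·e^(−2.9000) = 0.159567
Odds = (0.32/0.33) × (0.365913/0.28418) = 0.969697 × 1.28761 ≈ 1.2486

1.2486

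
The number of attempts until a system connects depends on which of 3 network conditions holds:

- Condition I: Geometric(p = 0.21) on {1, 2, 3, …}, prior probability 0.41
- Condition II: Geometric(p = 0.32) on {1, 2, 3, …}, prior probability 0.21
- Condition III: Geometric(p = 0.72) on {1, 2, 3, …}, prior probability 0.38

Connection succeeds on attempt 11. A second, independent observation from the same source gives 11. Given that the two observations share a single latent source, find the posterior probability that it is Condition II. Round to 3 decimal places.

By Bayes' theorem, P(k | x) = w_k f_k(x) / Σ_j w_j f_j(x).
Since both observations come from the same component, the likelihood for component k is f_k(x₁)·f_k(x₂).
  L_I = [0.21·(1−0.21)^10 = 0.21·0.0946828 = 0.0198834] × [0.0198834] = 0.000395349
  L_II = [0.32·(1−0.32)^10 = 0.32·0.0211392 = 0.00676455] × [0.00676455] = 4.57592e-05
  L_III = [0.72·(1−0.72)^10 = 0.72·2.96197e-06 = 2.13262e-06] × [2.13262e-06] = 4.54805e-12
Multiply by the mixture weights:
  w_I·L_I = 0.41 × 0.000395349 = 0.000162093
  w_II·L_II = 0.21 × 4.57592e-05 = 9.60943e-06
  w_III·L_III = 0.38 × 4.54805e-12 = 1.72826e-12
Sum: 0.000162093 + 9.60943e-06 + 1.72826e-12 = 0.000171702
P(Condition II | data) ≈ 0.056

0.056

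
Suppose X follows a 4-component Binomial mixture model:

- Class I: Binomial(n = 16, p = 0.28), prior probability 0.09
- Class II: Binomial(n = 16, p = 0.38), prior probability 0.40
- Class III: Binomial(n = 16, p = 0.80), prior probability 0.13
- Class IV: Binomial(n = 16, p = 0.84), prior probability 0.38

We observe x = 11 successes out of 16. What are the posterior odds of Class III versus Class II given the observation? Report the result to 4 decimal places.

Only the two components matter; the odds are (w_i f_i(x)) / (w_j f_j(x)).
Binomial probabilities:
  f_I = 0.000700944
  f_II = 0.00954686
  f_III = 0.120067
  f_IV = 0.0672906
0.0156087 / 0.00381874 ≈ 4.0874

4.0874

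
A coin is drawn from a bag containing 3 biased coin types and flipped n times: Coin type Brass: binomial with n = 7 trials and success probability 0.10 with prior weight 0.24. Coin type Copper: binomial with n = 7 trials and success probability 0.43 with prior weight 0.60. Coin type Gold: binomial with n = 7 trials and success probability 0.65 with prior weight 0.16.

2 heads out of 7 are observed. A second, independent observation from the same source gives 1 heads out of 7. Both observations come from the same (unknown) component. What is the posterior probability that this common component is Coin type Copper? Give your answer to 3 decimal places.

0.565

The responsibility of component k is P(Z=k) f_k(x) divided by Σ_j P(Z=j) f_j(x).
Since both observations come from the same component, the likelihood for component k is f_k(x₁)·f_k(x₂).
  f_Brass = [0.124003] × [0.372009] = 0.0461302
  f_Copper = [0.233631] × [0.103232] = 0.0241183
  f_Gold = [0.0466] × [0.00836411] = 0.000389768
Unnormalised posteriors:
  P(Z=Brass)·f_Brass = 0.24 × 0.0461302 = 0.0110712
  P(Z=Copper)·f_Copper = 0.60 × 0.0241183 = 0.014471
  P(Z=Gold)·f_Gold = 0.16 × 0.000389768 = 6.23628e-05
Denominator: 0.0110712 + 0.014471 + 6.23628e-05 = 0.0256046
P(Coin type Copper | x₁,x₂) ≈ 0.565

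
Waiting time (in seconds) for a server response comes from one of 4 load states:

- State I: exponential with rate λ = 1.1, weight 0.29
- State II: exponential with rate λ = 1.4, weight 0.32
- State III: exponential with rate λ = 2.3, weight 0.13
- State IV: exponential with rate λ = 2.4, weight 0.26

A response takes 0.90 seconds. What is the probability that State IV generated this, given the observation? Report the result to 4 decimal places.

0.2025

The responsibility of component k is π_k f_k(x) divided by Σ_j π_j f_j(x).
Evaluate each component's likelihood at the observed value:
  f_I = 1.1·e^(−1.1·0.90) = 1.1·e^(−0.9900) = 0.408734
  f_II = 1.4·e^(−1.4·0.90) = 1.4·e^(−1.2600) = 0.397116
  f_III = 2.3·e^(−2.3·0.90) = 2.3·e^(−2.0700) = 0.290227
  f_IV = 2.4·e^(−2.4·0.90) = 2.4·e^(−2.1600) = 0.27678
Prior × likelihood for each component:
  π_I·f_I = 0.29 × 0.408734 = 0.118533
  π_II·f_II = 0.32 × 0.397116 = 0.127077
  π_III·f_III = 0.13 × 0.290227 = 0.0377295
  π_IV·f_IV = 0.26 × 0.27678 = 0.0719629
Normaliser: 0.118533 + 0.127077 + 0.0377295 + 0.0719629 = 0.355302
P(State IV | data) ≈ 0.2025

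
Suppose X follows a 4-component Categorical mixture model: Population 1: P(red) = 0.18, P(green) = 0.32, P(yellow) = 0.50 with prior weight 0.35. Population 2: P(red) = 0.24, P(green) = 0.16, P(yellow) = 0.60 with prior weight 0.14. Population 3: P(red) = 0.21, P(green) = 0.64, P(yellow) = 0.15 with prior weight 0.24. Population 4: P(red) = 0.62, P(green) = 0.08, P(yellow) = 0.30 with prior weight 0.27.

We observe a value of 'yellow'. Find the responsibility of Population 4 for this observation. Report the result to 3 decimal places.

Posterior ∝ prior × likelihood, so P(k | x) ∝ π_k f_k(x); normalise over all components.
Categorical probabilities:
  p_1 = 0.5
  p_2 = 0.6
  p_3 = 0.15
  p_4 = 0.3
Prior × likelihood for each component:
  π_1·p_1 = 0.35 × 0.5 = 0.175
  π_2·p_2 = 0.14 × 0.6 = 0.084
  π_3·p_3 = 0.24 × 0.15 = 0.036
  π_4·p_4 = 0.27 × 0.3 = 0.081
Sum: 0.175 + 0.084 + 0.036 + 0.081 = 0.376
Responsibility of Population 4: 0.081 / 0.376 ≈ 0.215

0.215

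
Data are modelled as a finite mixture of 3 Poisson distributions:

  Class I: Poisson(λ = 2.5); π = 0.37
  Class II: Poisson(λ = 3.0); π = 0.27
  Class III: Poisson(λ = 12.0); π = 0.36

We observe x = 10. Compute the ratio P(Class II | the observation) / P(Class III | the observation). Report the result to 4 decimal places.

0.0058

Posterior odds = (π_i f_i(x)) / (π_j f_j(x)); the normalising sum cancels.
Component likelihoods at x = 10:
  p_I = 0.000215725
  p_II = 0.000810151
  p_III = 0.104837
0.000218741 / 0.0377414 ≈ 0.0058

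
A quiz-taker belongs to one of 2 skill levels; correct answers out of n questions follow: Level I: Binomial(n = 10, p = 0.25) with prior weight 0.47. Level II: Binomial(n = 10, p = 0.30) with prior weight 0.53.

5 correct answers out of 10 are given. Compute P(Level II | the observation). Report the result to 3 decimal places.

The responsibility of component k is w_k f_k(x) divided by Σ_j w_j f_j(x).
Binomial probabilities:
  f_I = 0.0583992
  f_II = 0.102919
Prior × likelihood for each component:
  w_I·f_I = 0.47 × 0.0583992 = 0.0274476
  w_II·f_II = 0.53 × 0.102919 = 0.0545473
Sum: 0.0274476 + 0.0545473 = 0.0819949
P(Level II | x) ≈ 0.665

0.665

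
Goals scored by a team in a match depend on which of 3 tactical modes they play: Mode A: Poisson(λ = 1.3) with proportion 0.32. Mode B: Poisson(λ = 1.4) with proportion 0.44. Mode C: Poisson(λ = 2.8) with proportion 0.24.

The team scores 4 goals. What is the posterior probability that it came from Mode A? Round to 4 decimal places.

0.1594

Apply Bayes' rule: the posterior for each component is proportional to its prior times its likelihood at x.
Component likelihoods at x = 4 goals:
  L_A = e^(−1.3)·1.3^4/4! = 0.0324324
  L_B = e^(−1.4)·1.4^4/4! = 0.039472
  L_C = e^(−2.8)·2.8^4/4! = 0.155739
Unnormalised posteriors:
  w_A·L_A = 0.32 × 0.0324324 = 0.0103784
  w_B·L_B = 0.44 × 0.039472 = 0.0173677
  w_C·L_C = 0.24 × 0.155739 = 0.0373773
Sum: 0.0103784 + 0.0173677 + 0.0373773 = 0.0651233
P(Mode A | the observation) = 0.0103784 / 0.0651233 ≈ 0.1594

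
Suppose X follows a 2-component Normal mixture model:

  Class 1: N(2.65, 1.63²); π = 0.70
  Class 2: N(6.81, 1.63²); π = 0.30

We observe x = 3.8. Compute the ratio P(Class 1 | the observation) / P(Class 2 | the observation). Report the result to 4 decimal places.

Only the two components matter; the odds are (w_i f_i(x)) / (w_j f_j(x)).
Evaluate each component's likelihood at the observed value:
  L_1 = 0.190825
  L_2 = 0.0444882
0.133577 / 0.0133465 ≈ 10.0085

10.0085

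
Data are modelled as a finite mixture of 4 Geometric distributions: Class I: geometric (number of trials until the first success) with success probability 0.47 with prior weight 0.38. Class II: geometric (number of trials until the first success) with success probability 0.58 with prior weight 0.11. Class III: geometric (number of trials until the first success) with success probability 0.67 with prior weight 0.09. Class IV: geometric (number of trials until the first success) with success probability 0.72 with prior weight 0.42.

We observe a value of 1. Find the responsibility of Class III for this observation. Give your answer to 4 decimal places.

The responsibility of component k is π_k f_k(x) divided by Σ_j π_j f_j(x).
Evaluate each component's likelihood at the observed value:
  f_I = 0.47·(1−0.47)^0 = 0.47·1 = 0.47
  f_II = 0.58·(1−0.58)^0 = 0.58·1 = 0.58
  f_III = 0.67·(1−0.67)^0 = 0.67·1 = 0.67
  f_IV = 0.72·(1−0.72)^0 = 0.72·1 = 0.72
Weight by the priors:
  π_I·f_I = 0.38 × 0.47 = 0.1786
  π_II·f_II = 0.11 × 0.58 = 0.0638
  π_III·f_III = 0.09 × 0.67 = 0.0603
  π_IV·f_IV = 0.42 × 0.72 = 0.3024
Denominator: 0.1786 + 0.0638 + 0.0603 + 0.3024 = 0.6051
P(Class III | 1) ≈ 0.0997

0.0997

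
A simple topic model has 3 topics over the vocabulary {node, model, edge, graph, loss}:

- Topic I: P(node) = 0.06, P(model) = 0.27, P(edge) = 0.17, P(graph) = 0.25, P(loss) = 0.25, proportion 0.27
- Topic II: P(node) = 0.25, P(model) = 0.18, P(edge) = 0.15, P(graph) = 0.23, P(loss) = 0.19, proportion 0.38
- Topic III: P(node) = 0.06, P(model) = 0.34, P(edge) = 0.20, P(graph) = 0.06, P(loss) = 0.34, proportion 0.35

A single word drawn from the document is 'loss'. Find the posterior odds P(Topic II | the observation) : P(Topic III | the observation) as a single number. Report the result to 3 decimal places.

Since P(k|x) ∝ P(Z=k) f_k(x), the posterior odds are P(Z=i) f_i(x) / (P(Z=j) f_j(x)).
Categorical probabilities:
  L_I = 0.25
  L_II = 0.19
  L_III = 0.34
Odds = (0.38/0.35) × (0.19/0.34) = 1.08571 × 0.558824 ≈ 0.607

0.607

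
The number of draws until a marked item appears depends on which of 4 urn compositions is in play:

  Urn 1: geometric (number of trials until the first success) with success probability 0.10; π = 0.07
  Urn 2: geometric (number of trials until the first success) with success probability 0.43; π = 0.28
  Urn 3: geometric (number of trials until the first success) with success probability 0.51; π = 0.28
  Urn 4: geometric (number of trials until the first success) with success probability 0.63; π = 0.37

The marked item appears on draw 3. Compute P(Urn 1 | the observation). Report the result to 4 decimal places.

P(component k | x) = P(Z=k)·f_k(x) / marginal(x), where marginal(x) = Σ_j P(Z=j)·f_j(x).
Component likelihoods at x = 3:
  f_1 = 0.10·(1−0.10)^2 = 0.10·0.81 = 0.081
  f_2 = 0.43·(1−0.43)^2 = 0.43·0.3249 = 0.139707
  f_3 = 0.51·(1−0.51)^2 = 0.51·0.2401 = 0.122451
  f_4 = 0.63·(1−0.63)^2 = 0.63·0.1369 = 0.086247
Multiply by the mixture weights:
  P(Z=1)·f_1 = 0.07 × 0.081 = 0.00567
  P(Z=2)·f_2 = 0.28 × 0.139707 = 0.039118
  P(Z=3)·f_3 = 0.28 × 0.122451 = 0.0342863
  P(Z=4)·f_4 = 0.37 × 0.086247 = 0.0319114
Marginal: 0.00567 + 0.039118 + 0.0342863 + 0.0319114 = 0.110986
Responsibility of Urn 1: 0.00567 / 0.110986 ≈ 0.0511

0.0511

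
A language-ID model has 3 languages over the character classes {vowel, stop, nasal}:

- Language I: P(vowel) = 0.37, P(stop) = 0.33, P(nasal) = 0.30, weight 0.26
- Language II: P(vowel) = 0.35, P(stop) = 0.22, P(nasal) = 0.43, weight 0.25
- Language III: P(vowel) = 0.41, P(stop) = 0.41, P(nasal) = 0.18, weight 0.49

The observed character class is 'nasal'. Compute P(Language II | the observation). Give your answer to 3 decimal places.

P(component k | x) = π_k·f_k(x) / marginal(x), where marginal(x) = Σ_j π_j·f_j(x).
Component likelihoods at x = 'nasal':
  f_I = P(nasal | comp) = 0.30
  f_II = P(nasal | comp) = 0.43
  f_III = P(nasal | comp) = 0.18
Weight by the priors:
  π_I·f_I = 0.26 × 0.3 = 0.078
  π_II·f_II = 0.25 × 0.43 = 0.1075
  π_III·f_III = 0.49 × 0.18 = 0.0882
Normaliser: 0.078 + 0.1075 + 0.0882 = 0.2737
Responsibility of Language II: 0.1075 / 0.2737 ≈ 0.393

0.393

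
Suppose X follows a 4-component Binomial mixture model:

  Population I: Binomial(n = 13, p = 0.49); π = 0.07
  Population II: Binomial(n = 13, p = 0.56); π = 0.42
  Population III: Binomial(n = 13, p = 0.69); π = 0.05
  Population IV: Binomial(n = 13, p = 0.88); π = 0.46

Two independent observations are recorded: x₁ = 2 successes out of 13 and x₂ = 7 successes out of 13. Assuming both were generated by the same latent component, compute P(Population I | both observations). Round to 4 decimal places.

0.3809

The responsibility of component k is P(Z=k) f_k(x) divided by Σ_j P(Z=j) f_j(x).
Since both observations come from the same component, the likelihood for component k is f_k(x₁)·f_k(x₂).
  L_I = [0.01137] × [0.204791] = 0.00232846
  L_II = [0.00292718] × [0.215055] = 0.000629506
  L_III = [9.43564e-05] × [0.113405] = 1.07005e-05
  L_IV = [4.48801e-09] × [0.00209403] = 9.39804e-12
Weight by the priors:
  P(Z=I)·L_I = 0.07 × 0.00232846 = 0.000162993
  P(Z=II)·L_II = 0.42 × 0.000629506 = 0.000264392
  P(Z=III)·L_III = 0.05 × 1.07005e-05 = 5.35023e-07
  P(Z=IV)·L_IV = 0.46 × 9.39804e-12 = 4.3231e-12
Evidence: 0.000162993 + 0.000264392 + 5.35023e-07 + 4.3231e-12 = 0.00042792
P(Population I | x₁, x₂) ≈ 0.3809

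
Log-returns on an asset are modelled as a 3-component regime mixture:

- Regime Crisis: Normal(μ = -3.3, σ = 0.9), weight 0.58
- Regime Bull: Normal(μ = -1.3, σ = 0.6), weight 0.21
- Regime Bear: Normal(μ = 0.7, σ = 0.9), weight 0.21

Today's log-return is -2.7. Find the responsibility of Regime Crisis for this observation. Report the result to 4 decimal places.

By Bayes' theorem, P(k | x) = π_k f_k(x) / Σ_j π_j f_j(x).
Evaluate each component's likelihood at the observed value:
  L_Crisis = (1/(0.9·√(2π)))·exp(−(-2.7−-3.3)²/(2·0.9²)) = 0.443269·exp(-0.22222) = 0.354942
  L_Bull = (1/(0.6·√(2π)))·exp(−(-2.7−-1.3)²/(2·0.6²)) = 0.664904·exp(-2.72222) = 0.0437031
  L_Bear = (1/(0.9·√(2π)))·exp(−(-2.7−0.7)²/(2·0.9²)) = 0.443269·exp(-7.13580) = 0.000352881
Weight by the priors:
  π_Crisis·L_Crisis = 0.58 × 0.354942 = 0.205866
  π_Bull·L_Bull = 0.21 × 0.0437031 = 0.00917766
  π_Bear·L_Bear = 0.21 × 0.000352881 = 7.41049e-05
Denominator: 0.205866 + 0.00917766 + 7.41049e-05 = 0.215118
P(Regime Crisis | -2.7) = 0.205866 / 0.215118 ≈ 0.9570

0.9570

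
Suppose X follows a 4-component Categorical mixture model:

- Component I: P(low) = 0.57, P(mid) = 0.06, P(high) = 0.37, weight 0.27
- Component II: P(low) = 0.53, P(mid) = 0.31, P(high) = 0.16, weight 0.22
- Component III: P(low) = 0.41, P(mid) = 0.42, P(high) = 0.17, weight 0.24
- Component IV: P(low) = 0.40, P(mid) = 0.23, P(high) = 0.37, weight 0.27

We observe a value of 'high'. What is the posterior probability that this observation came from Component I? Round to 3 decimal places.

By Bayes' theorem, P(k | x) = π_k f_k(x) / Σ_j π_j f_j(x).
Evaluate each component's likelihood at the observed value:
  L_I = P(high | comp) = 0.37
  L_II = P(high | comp) = 0.16
  L_III = P(high | comp) = 0.17
  L_IV = P(high | comp) = 0.37
Unnormalised posteriors:
  π_I·L_I = 0.27 × 0.37 = 0.0999
  π_II·L_II = 0.22 × 0.16 = 0.0352
  π_III·L_III = 0.24 × 0.17 = 0.0408
  π_IV·L_IV = 0.27 × 0.37 = 0.0999
Marginal: 0.0999 + 0.0352 + 0.0408 + 0.0999 = 0.2758
P(Component I | x) = 0.0999 / 0.2758 ≈ 0.362

0.362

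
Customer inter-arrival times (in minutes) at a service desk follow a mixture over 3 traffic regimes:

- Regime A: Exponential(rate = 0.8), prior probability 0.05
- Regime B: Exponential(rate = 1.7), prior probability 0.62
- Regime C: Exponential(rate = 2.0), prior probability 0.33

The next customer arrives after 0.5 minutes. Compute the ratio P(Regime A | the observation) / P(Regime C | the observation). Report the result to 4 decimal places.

Since P(k|x) ∝ P(Z=k) f_k(x), the posterior odds are P(Z=i) f_i(x) / (P(Z=j) f_j(x)).
Evaluate each component's likelihood at the observed value:
  L_A = 0.8·e^(−0.8·0.5) = 0.8·e^(−0.4000) = 0.536256
  L_B = 1.7·e^(−1.7·0.5) = 1.7·e^(−0.8500) = 0.726605
  L_C = 2.0·e^(−2.0·0.5) = 2.0·e^(−1.0000) = 0.735759
Posterior odds = (P(Z=A)·L_A) / (P(Z=C)·L_C) = (0.05·0.536256) / (0.33·0.735759) = 0.0268128 / 0.2428 ≈ 0.1104

0.1104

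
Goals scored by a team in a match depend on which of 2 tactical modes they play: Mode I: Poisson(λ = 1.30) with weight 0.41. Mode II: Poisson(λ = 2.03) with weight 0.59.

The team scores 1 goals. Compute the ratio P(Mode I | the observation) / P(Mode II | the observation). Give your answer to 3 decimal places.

0.923

Posterior odds = (π_i f_i(x)) / (π_j f_j(x)); the normalising sum cancels.
Evaluate each component's likelihood at the observed value:
  L_I = e^(−1.30)·1.30^1/1! = 0.354291
  L_II = e^(−2.03)·2.03^1/1! = 0.266611
Posterior odds = (π_I·L_I) / (π_II·L_II) = (0.41·0.354291) / (0.59·0.266611) = 0.145259 / 0.157301 ≈ 0.923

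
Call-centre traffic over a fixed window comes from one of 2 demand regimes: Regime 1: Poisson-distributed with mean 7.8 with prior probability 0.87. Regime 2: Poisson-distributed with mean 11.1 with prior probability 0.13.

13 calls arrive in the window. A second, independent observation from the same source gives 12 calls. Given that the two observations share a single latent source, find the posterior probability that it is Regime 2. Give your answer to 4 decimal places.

The responsibility of component k is P(Z=k) f_k(x) divided by Σ_j P(Z=j) f_j(x).
Since both observations come from the same component, the likelihood for component k is f_k(x₁)·f_k(x₂).
  L_1 = [e^(−7.8)·7.8^13/13! = 0.0260287] × [0.0433812] = 0.00112916
  L_2 = [e^(−11.1)·11.1^13/13! = 0.0942431] × [0.110375] = 0.0104021
Prior × likelihood for each component:
  P(Z=1)·L_1 = 0.87 × 0.00112916 = 0.000982366
  P(Z=2)·L_2 = 0.13 × 0.0104021 = 0.00135227
Normaliser: 0.000982366 + 0.00135227 = 0.00233463
P(Regime 2 | x) = 0.00135227 / 0.00233463 ≈ 0.5792

0.5792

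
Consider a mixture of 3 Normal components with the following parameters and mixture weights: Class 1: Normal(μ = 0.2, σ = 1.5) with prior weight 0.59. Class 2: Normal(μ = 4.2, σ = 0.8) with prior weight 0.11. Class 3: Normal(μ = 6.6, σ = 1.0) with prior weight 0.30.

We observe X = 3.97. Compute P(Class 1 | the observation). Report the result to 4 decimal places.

0.1057

Apply Bayes' rule: the posterior for each component is proportional to its prior times its likelihood at x.
Component likelihoods at x = 3.97:
  f_1 = (1/(1.5·√(2π)))·exp(−(3.97−0.2)²/(2·1.5²)) = 0.265962·exp(-3.15842) = 0.0113014
  f_2 = (1/(0.8·√(2π)))·exp(−(3.97−4.2)²/(2·0.8²)) = 0.498678·exp(-0.04133) = 0.478488
  f_3 = (1/(1.0·√(2π)))·exp(−(3.97−6.6)²/(2·1.0²)) = 0.398942·exp(-3.45845) = 0.0125581
Weight by the priors:
  π_1·f_1 = 0.59 × 0.0113014 = 0.00666784
  π_2·f_2 = 0.11 × 0.478488 = 0.0526337
  π_3·f_3 = 0.30 × 0.0125581 = 0.00376743
Normaliser: 0.00666784 + 0.0526337 + 0.00376743 = 0.063069
So the posterior for Class 1 is 0.00666784 / 0.063069 ≈ 0.1057.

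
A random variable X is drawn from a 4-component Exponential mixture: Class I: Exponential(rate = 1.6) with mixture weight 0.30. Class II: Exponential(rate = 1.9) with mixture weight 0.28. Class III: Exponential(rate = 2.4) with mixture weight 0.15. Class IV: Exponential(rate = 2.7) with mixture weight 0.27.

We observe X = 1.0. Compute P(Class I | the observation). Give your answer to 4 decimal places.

0.3754

P(component k | x) = w_k·f_k(x) / marginal(x), where marginal(x) = Σ_j w_j·f_j(x).
Evaluate each component's likelihood at the observed value:
  p_I = 1.6·e^(−1.6·1.0) = 1.6·e^(−1.6000) = 0.323034
  p_II = 1.9·e^(−1.9·1.0) = 1.9·e^(−1.9000) = 0.28418
  p_III = 2.4·e^(−2.4·1.0) = 2.4·e^(−2.4000) = 0.217723
  p_IV = 2.7·e^(−2.7·1.0) = 2.7·e^(−2.7000) = 0.181455
Weight by the priors:
  w_I·p_I = 0.30 × 0.323034 = 0.0969103
  w_II·p_II = 0.28 × 0.28418 = 0.0795705
  w_III·p_III = 0.15 × 0.217723 = 0.0326585
  w_IV·p_IV = 0.27 × 0.181455 = 0.0489928
Marginal: 0.0969103 + 0.0795705 + 0.0326585 + 0.0489928 = 0.258132
Responsibility of Class I: 0.0969103 / 0.258132 ≈ 0.3754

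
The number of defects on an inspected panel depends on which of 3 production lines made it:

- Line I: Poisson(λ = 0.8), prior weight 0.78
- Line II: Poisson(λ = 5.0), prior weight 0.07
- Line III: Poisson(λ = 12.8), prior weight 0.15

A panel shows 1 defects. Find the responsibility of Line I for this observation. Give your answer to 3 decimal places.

0.992

The responsibility of component k is π_k f_k(x) divided by Σ_j π_j f_j(x).
Evaluate each component's likelihood at the observed value:
  L_I = 0.359463
  L_II = 0.0336897
  L_III = 3.53379e-05
Weight by the priors:
  π_I·L_I = 0.78 × 0.359463 = 0.280381
  π_II·L_II = 0.07 × 0.0336897 = 0.00235828
  π_III·L_III = 0.15 × 3.53379e-05 = 5.30068e-06
Denominator: 0.280381 + 0.00235828 + 5.30068e-06 = 0.282745
Responsibility of Line I: 0.280381 / 0.282745 ≈ 0.992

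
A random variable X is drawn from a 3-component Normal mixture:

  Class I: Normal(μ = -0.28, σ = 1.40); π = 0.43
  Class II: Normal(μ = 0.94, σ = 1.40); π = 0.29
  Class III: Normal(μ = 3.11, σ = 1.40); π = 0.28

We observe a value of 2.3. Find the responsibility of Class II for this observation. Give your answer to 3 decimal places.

0.364

The responsibility of component k is P(Z=k) f_k(x) divided by Σ_j P(Z=j) f_j(x).
Evaluate each component's likelihood at the observed value:
  L_I = 0.0521583
  L_II = 0.177773
  L_III = 0.241042
Unnormalised posteriors:
  P(Z=I)·L_I = 0.43 × 0.0521583 = 0.0224281
  P(Z=II)·L_II = 0.29 × 0.177773 = 0.0515542
  P(Z=III)·L_III = 0.28 × 0.241042 = 0.0674918
Marginal: 0.0224281 + 0.0515542 + 0.0674918 = 0.141474
Responsibility of Class II: 0.0515542 / 0.141474 ≈ 0.364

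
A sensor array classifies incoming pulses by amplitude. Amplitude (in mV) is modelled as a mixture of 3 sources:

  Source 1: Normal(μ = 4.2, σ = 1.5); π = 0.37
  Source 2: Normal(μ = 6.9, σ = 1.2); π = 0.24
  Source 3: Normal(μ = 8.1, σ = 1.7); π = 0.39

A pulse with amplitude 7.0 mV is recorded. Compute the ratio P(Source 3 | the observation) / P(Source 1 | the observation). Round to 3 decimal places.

Posterior odds = (w_i f_i(x)) / (w_j f_j(x)); the normalising sum cancels.
Normal densities:
  L_1 = 0.0465781
  L_2 = 0.3313
  L_3 = 0.190346
0.0742351 / 0.0172339 ≈ 4.308

4.308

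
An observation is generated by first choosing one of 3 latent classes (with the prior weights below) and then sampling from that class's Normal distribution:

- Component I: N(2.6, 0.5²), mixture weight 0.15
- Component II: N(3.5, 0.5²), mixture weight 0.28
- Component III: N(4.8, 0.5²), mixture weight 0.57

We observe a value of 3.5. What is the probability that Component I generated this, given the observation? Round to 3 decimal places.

The responsibility of component k is P(Z=k) f_k(x) divided by Σ_j P(Z=j) f_j(x).
Component likelihoods at x = 3.5:
  p_I = (1/(0.5·√(2π)))·exp(−(3.5−2.6)²/(2·0.5²)) = 0.797885·exp(-1.62000) = 0.1579
  p_II = (1/(0.5·√(2π)))·exp(−(3.5−3.5)²/(2·0.5²)) = 0.797885·exp(-0.00000) = 0.797885
  p_III = (1/(0.5·√(2π)))·exp(−(3.5−4.8)²/(2·0.5²)) = 0.797885·exp(-3.38000) = 0.0271659
Multiply by the mixture weights:
  P(Z=I)·p_I = 0.15 × 0.1579 = 0.023685
  P(Z=II)·p_II = 0.28 × 0.797885 = 0.223408
  P(Z=III)·p_III = 0.57 × 0.0271659 = 0.0154846
Marginal: 0.023685 + 0.223408 + 0.0154846 = 0.262577
So the posterior for Component I is 0.023685 / 0.262577 ≈ 0.090.

0.090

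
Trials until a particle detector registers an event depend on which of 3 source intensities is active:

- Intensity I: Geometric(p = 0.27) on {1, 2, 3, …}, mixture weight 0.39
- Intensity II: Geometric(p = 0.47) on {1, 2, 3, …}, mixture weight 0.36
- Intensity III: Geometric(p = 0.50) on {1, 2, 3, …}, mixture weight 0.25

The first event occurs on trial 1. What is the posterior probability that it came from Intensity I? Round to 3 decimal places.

The responsibility of component k is P(Z=k) f_k(x) divided by Σ_j P(Z=j) f_j(x).
Component likelihoods at x = 1:
  L_I = 0.27·(1−0.27)^0 = 0.27·1 = 0.27
  L_II = 0.47·(1−0.47)^0 = 0.47·1 = 0.47
  L_III = 0.50·(1−0.50)^0 = 0.50·1 = 0.5
Multiply by the mixture weights:
  P(Z=I)·L_I = 0.39 × 0.27 = 0.1053
  P(Z=II)·L_II = 0.36 × 0.47 = 0.1692
  P(Z=III)·L_III = 0.25 × 0.5 = 0.125
Evidence: 0.1053 + 0.1692 + 0.125 = 0.3995
Responsibility of Intensity I: 0.1053 / 0.3995 ≈ 0.264

0.264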